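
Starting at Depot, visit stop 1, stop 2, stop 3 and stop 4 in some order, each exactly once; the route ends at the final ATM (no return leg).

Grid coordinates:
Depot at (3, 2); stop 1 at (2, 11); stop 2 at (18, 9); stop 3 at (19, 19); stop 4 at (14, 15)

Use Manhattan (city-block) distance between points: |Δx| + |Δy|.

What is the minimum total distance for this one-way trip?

There are 4! = 24 possible orderings.
Depot→stop 1→stop 2→stop 3→stop 4: 10+18+11+9 = 48
Depot→stop 1→stop 2→stop 4→stop 3: 10+18+10+9 = 47
Depot→stop 1→stop 3→stop 2→stop 4: 10+25+11+10 = 56
Depot→stop 1→stop 3→stop 4→stop 2: 10+25+9+10 = 54
Depot→stop 1→stop 4→stop 2→stop 3: 10+16+10+11 = 47
Depot→stop 1→stop 4→stop 3→stop 2: 10+16+9+11 = 46
Depot→stop 2→stop 1→stop 3→stop 4: 22+18+25+9 = 74
Depot→stop 2→stop 1→stop 4→stop 3: 22+18+16+9 = 65
Depot→stop 2→stop 3→stop 1→stop 4: 22+11+25+16 = 74
Depot→stop 2→stop 3→stop 4→stop 1: 22+11+9+16 = 58
Depot→stop 2→stop 4→stop 1→stop 3: 22+10+16+25 = 73
Depot→stop 2→stop 4→stop 3→stop 1: 22+10+9+25 = 66
Depot→stop 3→stop 1→stop 2→stop 4: 33+25+18+10 = 86
Depot→stop 3→stop 1→stop 4→stop 2: 33+25+16+10 = 84
… (10 more)
The minimum is 46.
One shortest path: Depot → stop 1 → stop 4 → stop 3 → stop 2.

46 — the minimum one-way total.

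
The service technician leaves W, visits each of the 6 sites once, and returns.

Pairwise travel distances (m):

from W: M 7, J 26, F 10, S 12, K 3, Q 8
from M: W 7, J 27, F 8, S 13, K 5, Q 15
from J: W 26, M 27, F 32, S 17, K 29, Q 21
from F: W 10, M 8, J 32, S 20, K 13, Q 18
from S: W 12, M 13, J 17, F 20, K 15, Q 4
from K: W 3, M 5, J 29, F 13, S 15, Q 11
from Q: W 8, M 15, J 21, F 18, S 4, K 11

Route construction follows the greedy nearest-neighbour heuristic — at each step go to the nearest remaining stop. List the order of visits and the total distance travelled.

81 m along W → K → M → F → Q → S → J → W.

W → [K:3 / M:7 / Q:8 / F:10 / S:12 / J:26] → K (3)
K → [M:5 / Q:11 / F:13 / S:15 / J:29] → M (5)
M → [F:8 / S:13 / Q:15 / J:27] → F (8)
F → [Q:18 / S:20 / J:32] → Q (18)
Q → [S:4 / J:21] → S (4)
S → [J:17] → J (17)
Return J→W: 26.
Total = 3 + 5 + 8 + 18 + 4 + 17 + 26 = 81.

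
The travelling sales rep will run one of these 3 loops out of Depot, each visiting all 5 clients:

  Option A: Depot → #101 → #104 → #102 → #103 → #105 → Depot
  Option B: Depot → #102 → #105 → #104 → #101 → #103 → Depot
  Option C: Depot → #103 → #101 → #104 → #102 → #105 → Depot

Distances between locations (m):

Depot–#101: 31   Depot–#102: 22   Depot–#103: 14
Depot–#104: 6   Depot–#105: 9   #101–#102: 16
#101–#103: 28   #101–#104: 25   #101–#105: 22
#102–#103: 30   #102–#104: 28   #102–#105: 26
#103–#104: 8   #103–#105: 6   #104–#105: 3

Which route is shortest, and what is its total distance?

118 m — Option B is the shortest.

Option A: 31 + 25 + 28 + 30 + 6 + 9 = 129
Option B: 22 + 26 + 3 + 25 + 28 + 14 = 118
Option C: 14 + 28 + 25 + 28 + 26 + 9 = 130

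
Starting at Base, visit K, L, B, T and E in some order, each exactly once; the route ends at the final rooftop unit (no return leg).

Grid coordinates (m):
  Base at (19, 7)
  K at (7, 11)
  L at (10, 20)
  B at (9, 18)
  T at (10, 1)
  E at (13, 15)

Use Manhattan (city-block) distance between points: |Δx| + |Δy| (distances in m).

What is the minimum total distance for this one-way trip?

Shortest open route: 47 m.

There are 5! = 120 possible orderings.
Base - K - L - B - T - E: 16+12+3+18+17 = 66
Base - K - L - B - E - T: 16+12+3+7+17 = 55
Base - K - L - T - B - E: 16+12+19+18+7 = 72
Base - K - L - T - E - B: 16+12+19+17+7 = 71
Base - K - L - E - B - T: 16+12+8+7+18 = 61
Base - K - L - E - T - B: 16+12+8+17+18 = 71
Base - K - B - L - T - E: 16+9+3+19+17 = 64
Base - K - B - L - E - T: 16+9+3+8+17 = 53
Base - K - B - T - L - E: 16+9+18+19+8 = 70
Base - K - B - T - E - L: 16+9+18+17+8 = 68
Base - K - B - E - L - T: 16+9+7+8+19 = 59
Base - K - B - E - T - L: 16+9+7+17+19 = 68
Base - K - T - L - B - E: 16+13+19+3+7 = 58
Base - K - T - L - E - B: 16+13+19+8+7 = 63
… (106 more)
Base - E - L - B - K - T: 14+8+3+9+13 = 47  ← best
The minimum is 47.
One shortest path: Base → E → L → B → K → T.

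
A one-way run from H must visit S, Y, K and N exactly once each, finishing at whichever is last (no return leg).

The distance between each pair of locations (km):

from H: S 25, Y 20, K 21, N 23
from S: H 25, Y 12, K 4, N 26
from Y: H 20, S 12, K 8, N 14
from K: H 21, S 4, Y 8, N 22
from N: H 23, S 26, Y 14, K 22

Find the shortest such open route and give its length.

There are 4! = 24 possible orderings.
H→S→Y→K→N: 25+12+8+22 = 67
H→S→Y→N→K: 25+12+14+22 = 73
H→S→K→Y→N: 25+4+8+14 = 51
H→S→K→N→Y: 25+4+22+14 = 65
H→S→N→Y→K: 25+26+14+8 = 73
H→S→N→K→Y: 25+26+22+8 = 81
H→Y→S→K→N: 20+12+4+22 = 58
H→Y→S→N→K: 20+12+26+22 = 80
H→Y→K→S→N: 20+8+4+26 = 58
H→Y→K→N→S: 20+8+22+26 = 76
H→Y→N→S→K: 20+14+26+4 = 64
H→Y→N→K→S: 20+14+22+4 = 60
H→K→S→Y→N: 21+4+12+14 = 51
H→K→S→N→Y: 21+4+26+14 = 65
… (10 more)
H→N→Y→K→S: 23+14+8+4 = 49  ← best
The minimum is 49.
One shortest path: H → N → Y → K → S.

Shortest open route: 49 km.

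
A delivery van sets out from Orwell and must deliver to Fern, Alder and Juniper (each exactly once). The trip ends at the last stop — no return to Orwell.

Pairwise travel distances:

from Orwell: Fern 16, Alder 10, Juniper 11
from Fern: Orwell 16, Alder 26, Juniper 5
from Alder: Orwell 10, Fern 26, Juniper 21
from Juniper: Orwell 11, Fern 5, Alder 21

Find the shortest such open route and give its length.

There are 3! = 6 possible orderings.
Orwell→Fern→Alder→Juniper: 16+26+21 = 63
Orwell→Fern→Juniper→Alder: 16+5+21 = 42
Orwell→Alder→Fern→Juniper: 10+26+5 = 41
Orwell→Alder→Juniper→Fern: 10+21+5 = 36
Orwell→Juniper→Fern→Alder: 11+5+26 = 42
Orwell→Juniper→Alder→Fern: 11+21+26 = 58
The minimum is 36.
One shortest path: Orwell → Alder → Juniper → Fern.

36 — the minimum one-way total.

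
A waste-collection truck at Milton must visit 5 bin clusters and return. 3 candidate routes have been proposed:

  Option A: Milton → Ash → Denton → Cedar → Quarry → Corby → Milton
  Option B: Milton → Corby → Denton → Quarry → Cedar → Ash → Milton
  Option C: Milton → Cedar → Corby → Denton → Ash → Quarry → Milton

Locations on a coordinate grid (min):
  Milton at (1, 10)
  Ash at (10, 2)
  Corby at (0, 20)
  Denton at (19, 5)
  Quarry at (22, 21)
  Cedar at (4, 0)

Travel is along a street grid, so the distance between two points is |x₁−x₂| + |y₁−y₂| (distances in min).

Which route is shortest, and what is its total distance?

122 min — Option A is the shortest.

Option A: 17 + 12 + 20 + 39 + 23 + 11 = 122
Option B: 11 + 34 + 19 + 39 + 8 + 17 = 128
Option C: 13 + 24 + 34 + 12 + 31 + 32 = 146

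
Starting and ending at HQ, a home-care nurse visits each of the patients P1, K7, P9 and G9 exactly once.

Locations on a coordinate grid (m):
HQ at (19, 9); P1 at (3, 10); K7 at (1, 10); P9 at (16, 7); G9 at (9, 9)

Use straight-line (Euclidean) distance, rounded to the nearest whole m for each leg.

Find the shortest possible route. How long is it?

Shortest round trip = 37 m.

HQ - P1 - K7 - P9 - G9 - HQ: 16+2+15+7+10 = 50
HQ - P1 - K7 - G9 - P9 - HQ: 16+2+8+7+4 = 37
HQ - P1 - P9 - K7 - G9 - HQ: 16+13+15+8+10 = 62
HQ - P1 - P9 - G9 - K7 - HQ: 16+13+7+8+18 = 62
HQ - P1 - G9 - K7 - P9 - HQ: 16+6+8+15+4 = 49
HQ - P1 - G9 - P9 - K7 - HQ: 16+6+7+15+18 = 62
HQ - K7 - P1 - P9 - G9 - HQ: 18+2+13+7+10 = 50
HQ - K7 - P1 - G9 - P9 - HQ: 18+2+6+7+4 = 37
HQ - K7 - P9 - P1 - G9 - HQ: 18+15+13+6+10 = 62
HQ - K7 - G9 - P1 - P9 - HQ: 18+8+6+13+4 = 49
HQ - P9 - P1 - K7 - G9 - HQ: 4+13+2+8+10 = 37
HQ - P9 - K7 - P1 - G9 - HQ: 4+15+2+6+10 = 37
The minimum is 37.
One optimal route: HQ → P1 → K7 → G9 → P9 → HQ (or its reverse).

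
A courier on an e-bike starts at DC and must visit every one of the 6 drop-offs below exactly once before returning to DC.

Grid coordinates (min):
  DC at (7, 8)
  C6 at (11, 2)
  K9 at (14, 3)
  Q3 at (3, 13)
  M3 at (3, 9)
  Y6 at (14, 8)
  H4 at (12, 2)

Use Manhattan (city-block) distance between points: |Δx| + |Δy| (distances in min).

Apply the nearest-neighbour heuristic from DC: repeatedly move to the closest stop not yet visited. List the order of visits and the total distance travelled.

From DC: distances to unvisited — M3=5, Y6=7, Q3=9, C6=10, H4=11, K9=12. Nearest is M3 (5).
From M3: distances to unvisited — Q3=4, Y6=12, C6=15, H4=16, K9=17. Nearest is Q3 (4).
From Q3: distances to unvisited — Y6=16, C6=19, H4=20, K9=21. Nearest is Y6 (16).
From Y6: distances to unvisited — K9=5, H4=8, C6=9. Nearest is K9 (5).
From K9: distances to unvisited — H4=3, C6=4. Nearest is H4 (3).
From H4: distances to unvisited — C6=1. Nearest is C6 (1).
Return C6→DC: 10.
Total = 5 + 4 + 16 + 5 + 3 + 1 + 10 = 44.

Total distance 44 min via the nearest-neighbour route DC → M3 → Q3 → Y6 → K9 → H4 → C6 → DC.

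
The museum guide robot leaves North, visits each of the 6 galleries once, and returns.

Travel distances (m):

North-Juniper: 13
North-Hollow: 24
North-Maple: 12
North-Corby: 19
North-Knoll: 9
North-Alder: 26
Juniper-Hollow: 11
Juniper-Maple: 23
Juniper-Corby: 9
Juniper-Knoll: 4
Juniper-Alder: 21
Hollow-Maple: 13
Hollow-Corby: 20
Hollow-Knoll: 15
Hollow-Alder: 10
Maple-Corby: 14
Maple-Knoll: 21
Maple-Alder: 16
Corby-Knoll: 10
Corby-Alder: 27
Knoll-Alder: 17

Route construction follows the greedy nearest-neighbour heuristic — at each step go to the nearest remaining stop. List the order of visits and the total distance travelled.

Nearest-neighbour total = 85 m; route North → Knoll → Juniper → Corby → Maple → Hollow → Alder → North.

From North: distances to unvisited — Knoll=9, Maple=12, Juniper=13, Corby=19, Hollow=24, Alder=26. Nearest is Knoll (9).
From Knoll: distances to unvisited — Juniper=4, Corby=10, Hollow=15, Alder=17, Maple=21. Nearest is Juniper (4).
From Juniper: distances to unvisited — Corby=9, Hollow=11, Alder=21, Maple=23. Nearest is Corby (9).
From Corby: distances to unvisited — Maple=14, Hollow=20, Alder=27. Nearest is Maple (14).
From Maple: distances to unvisited — Hollow=13, Alder=16. Nearest is Hollow (13).
From Hollow: distances to unvisited — Alder=10. Nearest is Alder (10).
Return Alder→North: 26.
Total = 9 + 4 + 9 + 14 + 13 + 10 + 26 = 85.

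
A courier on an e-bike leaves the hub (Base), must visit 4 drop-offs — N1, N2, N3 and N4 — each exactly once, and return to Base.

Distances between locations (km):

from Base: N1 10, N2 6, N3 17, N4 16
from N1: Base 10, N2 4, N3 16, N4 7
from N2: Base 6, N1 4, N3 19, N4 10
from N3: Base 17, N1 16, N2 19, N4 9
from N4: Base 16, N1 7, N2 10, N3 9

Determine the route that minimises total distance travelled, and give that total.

With 4 stops there are 4!/2 = 12 distinct round trips (a route and its reverse cost the same).
Base - N1 - N2 - N3 - N4 - Base: 10+4+19+9+16 = 58
Base - N1 - N2 - N4 - N3 - Base: 10+4+10+9+17 = 50
Base - N1 - N3 - N2 - N4 - Base: 10+16+19+10+16 = 71
Base - N1 - N3 - N4 - N2 - Base: 10+16+9+10+6 = 51
Base - N1 - N4 - N2 - N3 - Base: 10+7+10+19+17 = 63
Base - N1 - N4 - N3 - N2 - Base: 10+7+9+19+6 = 51
Base - N2 - N1 - N3 - N4 - Base: 6+4+16+9+16 = 51
Base - N2 - N1 - N4 - N3 - Base: 6+4+7+9+17 = 43
Base - N2 - N3 - N1 - N4 - Base: 6+19+16+7+16 = 64
Base - N2 - N4 - N1 - N3 - Base: 6+10+7+16+17 = 56
Base - N3 - N1 - N2 - N4 - Base: 17+16+4+10+16 = 63
Base - N3 - N2 - N1 - N4 - Base: 17+19+4+7+16 = 63
The minimum is 43.
One optimal route: Base → N2 → N1 → N4 → N3 → Base (or its reverse).

Minimum total distance: 43 km.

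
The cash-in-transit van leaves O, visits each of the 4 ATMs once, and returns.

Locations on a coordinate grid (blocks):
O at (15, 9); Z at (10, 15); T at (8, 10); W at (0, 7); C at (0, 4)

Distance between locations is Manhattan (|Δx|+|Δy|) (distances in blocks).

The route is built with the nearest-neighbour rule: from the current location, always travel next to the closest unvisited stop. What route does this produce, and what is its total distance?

Nearest-neighbour total = 56 blocks; route O → T → Z → W → C → O.

From O: distances to unvisited — T=8, Z=11, W=17, C=20. Nearest is T (8).
From T: distances to unvisited — Z=7, W=11, C=14. Nearest is Z (7).
From Z: distances to unvisited — W=18, C=21. Nearest is W (18).
From W: distances to unvisited — C=3. Nearest is C (3).
Return C→O: 20.
Total = 8 + 7 + 18 + 3 + 20 = 56.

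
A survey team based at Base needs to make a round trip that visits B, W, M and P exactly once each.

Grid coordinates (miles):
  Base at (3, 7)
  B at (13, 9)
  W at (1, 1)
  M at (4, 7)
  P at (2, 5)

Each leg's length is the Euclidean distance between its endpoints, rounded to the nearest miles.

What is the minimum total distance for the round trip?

Shortest round trip = 30 miles.

Base → B → W → M → P → Base: 10+14+7+3+2 = 36
Base → B → W → P → M → Base: 10+14+4+3+1 = 32
Base → B → M → W → P → Base: 10+9+7+4+2 = 32
Base → B → M → P → W → Base: 10+9+3+4+6 = 32
Base → B → P → W → M → Base: 10+12+4+7+1 = 34
Base → B → P → M → W → Base: 10+12+3+7+6 = 38
Base → W → B → M → P → Base: 6+14+9+3+2 = 34
Base → W → B → P → M → Base: 6+14+12+3+1 = 36
Base → W → M → B → P → Base: 6+7+9+12+2 = 36
Base → W → P → B → M → Base: 6+4+12+9+1 = 32
Base → M → B → W → P → Base: 1+9+14+4+2 = 30
Base → M → W → B → P → Base: 1+7+14+12+2 = 36
The minimum is 30.
One optimal route: Base → M → B → W → P → Base (or its reverse).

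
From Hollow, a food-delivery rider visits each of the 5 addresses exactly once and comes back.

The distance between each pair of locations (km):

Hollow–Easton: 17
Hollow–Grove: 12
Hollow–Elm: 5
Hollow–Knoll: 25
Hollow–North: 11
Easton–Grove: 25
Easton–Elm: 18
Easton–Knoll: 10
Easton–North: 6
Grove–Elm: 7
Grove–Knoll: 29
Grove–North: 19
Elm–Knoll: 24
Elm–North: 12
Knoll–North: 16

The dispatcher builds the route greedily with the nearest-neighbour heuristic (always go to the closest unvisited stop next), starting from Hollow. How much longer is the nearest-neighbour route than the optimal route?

Hollow: Elm=5, North=11, Grove=12, Easton=17, Knoll=25 ⇒ Elm
Elm: Grove=7, North=12, Easton=18, Knoll=24 ⇒ Grove
Grove: North=19, Easton=25, Knoll=29 ⇒ North
North: Easton=6, Knoll=16 ⇒ Easton
Easton: Knoll=10 ⇒ Knoll
NN route Hollow → Elm → Grove → North → Easton → Knoll → Hollow costs 72.
Optimal: Hollow → Elm → Grove → Knoll → Easton → North → Hollow costs 68 (by enumerating all 60 distinct tours).
Excess = 72 − 68 = 4.

Excess over optimum: 4 km.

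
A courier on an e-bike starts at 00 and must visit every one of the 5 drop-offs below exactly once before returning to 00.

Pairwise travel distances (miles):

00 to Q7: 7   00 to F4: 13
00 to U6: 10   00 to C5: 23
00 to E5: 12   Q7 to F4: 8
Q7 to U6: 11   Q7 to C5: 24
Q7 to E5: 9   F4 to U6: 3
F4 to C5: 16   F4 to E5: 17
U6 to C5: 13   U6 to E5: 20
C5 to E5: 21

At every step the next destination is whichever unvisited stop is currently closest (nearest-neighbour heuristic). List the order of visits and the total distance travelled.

At 00 the remaining stops are Q7 7, U6 10, E5 12, F4 13, C5 23; go to Q7.
At Q7 the remaining stops are F4 8, E5 9, U6 11, C5 24; go to F4.
At F4 the remaining stops are U6 3, C5 16, E5 17; go to U6.
At U6 the remaining stops are C5 13, E5 20; go to C5.
At C5 the remaining stops are E5 21; go to E5.
Return E5→00: 12.
Total = 7 + 8 + 3 + 13 + 21 + 12 = 64.

Nearest-neighbour total = 64 miles; route 00 → Q7 → F4 → U6 → C5 → E5 → 00.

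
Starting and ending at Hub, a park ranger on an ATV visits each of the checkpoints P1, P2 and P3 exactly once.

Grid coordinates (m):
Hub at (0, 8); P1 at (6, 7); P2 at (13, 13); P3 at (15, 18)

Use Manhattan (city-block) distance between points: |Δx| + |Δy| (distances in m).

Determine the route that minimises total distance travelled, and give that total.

Shortest round trip = 52 m.

There are 3 distinct closed tours to check (reversals are equivalent).
Hub-P1-P2-P3-Hub: 7+13+7+25 = 52
Hub-P1-P3-P2-Hub: 7+20+7+18 = 52
Hub-P2-P1-P3-Hub: 18+13+20+25 = 76
The minimum is 52.
One optimal route: Hub → P1 → P2 → P3 → Hub (or its reverse).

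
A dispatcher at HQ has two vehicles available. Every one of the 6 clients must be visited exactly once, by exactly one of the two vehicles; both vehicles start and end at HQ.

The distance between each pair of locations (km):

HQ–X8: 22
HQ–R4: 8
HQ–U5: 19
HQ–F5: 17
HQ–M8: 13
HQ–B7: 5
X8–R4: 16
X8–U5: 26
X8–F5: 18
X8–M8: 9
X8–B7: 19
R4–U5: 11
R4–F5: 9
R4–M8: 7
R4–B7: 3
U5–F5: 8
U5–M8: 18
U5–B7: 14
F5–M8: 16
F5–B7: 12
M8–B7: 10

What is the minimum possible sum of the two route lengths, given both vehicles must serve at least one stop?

Minimum combined distance: 77 km.

Check every non-empty split of the stops between the two vehicles; for each half take its own optimal tour:
  {X8} + {R4, U5, F5, M8, B7}: 44 + 56 = 100
  {R4} + {X8, U5, F5, M8, B7}: 16 + 67 = 83
  {X8, R4} + {U5, F5, M8, B7}: 46 + 56 = 102
  {U5} + {X8, R4, F5, M8, B7}: 38 + 57 = 95
  {X8, U5} + {R4, F5, M8, B7}: 67 + 46 = 113
  {R4, U5} + {X8, F5, M8, B7}: 38 + 57 = 95
  … (31 splits in total)
  {X8, R4, U5, F5, M8} + {B7}: 67 + 10 = 77  ← best
Best: vehicle 1 HQ → R4 → U5 → F5 → X8 → M8 → HQ = 67; vehicle 2 HQ → B7 → HQ = 10; combined 77.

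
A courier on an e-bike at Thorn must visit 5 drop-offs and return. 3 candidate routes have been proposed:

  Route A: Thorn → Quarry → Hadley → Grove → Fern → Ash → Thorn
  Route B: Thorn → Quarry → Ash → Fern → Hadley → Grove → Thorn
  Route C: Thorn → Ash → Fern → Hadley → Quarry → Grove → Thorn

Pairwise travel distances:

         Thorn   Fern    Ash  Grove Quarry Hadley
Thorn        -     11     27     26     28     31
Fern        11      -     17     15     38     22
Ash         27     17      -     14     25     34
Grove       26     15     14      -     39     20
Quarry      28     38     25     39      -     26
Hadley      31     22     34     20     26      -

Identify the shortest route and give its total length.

133 — Route A is the shortest.

Route A: 28 + 26 + 20 + 15 + 17 + 27 = 133
Route B: 28 + 25 + 17 + 22 + 20 + 26 = 138
Route C: 27 + 17 + 22 + 26 + 39 + 26 = 157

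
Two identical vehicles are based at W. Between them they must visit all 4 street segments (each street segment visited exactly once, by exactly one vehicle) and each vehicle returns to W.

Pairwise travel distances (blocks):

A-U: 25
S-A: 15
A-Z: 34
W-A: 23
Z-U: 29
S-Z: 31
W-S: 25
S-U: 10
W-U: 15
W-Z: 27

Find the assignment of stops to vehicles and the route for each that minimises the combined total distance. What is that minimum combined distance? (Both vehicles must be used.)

117 blocks — the smallest possible combined total.

There are 2^3 − 1 = 7 ways to divide the 4 stops into two non-empty groups. For each, the best each vehicle can do is its own shortest tour through its group:
  {S} + {A, Z, U}: 50 + 101 = 151
  {A} + {S, Z, U}: 46 + 83 = 129
  {S, A} + {Z, U}: 63 + 71 = 134
  {Z} + {S, A, U}: 54 + 63 = 117
  {S, Z} + {A, U}: 83 + 63 = 146
  {A, Z} + {S, U}: 84 + 50 = 134
  … (7 splits in total)
Best: vehicle 1 W → Z → W = 54; vehicle 2 W → A → S → U → W = 63; combined 117.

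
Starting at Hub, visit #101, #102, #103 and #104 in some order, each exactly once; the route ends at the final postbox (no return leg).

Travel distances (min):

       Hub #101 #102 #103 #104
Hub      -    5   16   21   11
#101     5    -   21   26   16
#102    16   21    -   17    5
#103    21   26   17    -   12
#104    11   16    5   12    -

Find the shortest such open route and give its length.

Minimum one-way distance = 43 min.

There are 4! = 24 possible orderings.
Hub - #101 - #102 - #103 - #104: 5+21+17+12 = 55
Hub - #101 - #102 - #104 - #103: 5+21+5+12 = 43
Hub - #101 - #103 - #102 - #104: 5+26+17+5 = 53
Hub - #101 - #103 - #104 - #102: 5+26+12+5 = 48
Hub - #101 - #104 - #102 - #103: 5+16+5+17 = 43
Hub - #101 - #104 - #103 - #102: 5+16+12+17 = 50
Hub - #102 - #101 - #103 - #104: 16+21+26+12 = 75
Hub - #102 - #101 - #104 - #103: 16+21+16+12 = 65
Hub - #102 - #103 - #101 - #104: 16+17+26+16 = 75
Hub - #102 - #103 - #104 - #101: 16+17+12+16 = 61
Hub - #102 - #104 - #101 - #103: 16+5+16+26 = 63
Hub - #102 - #104 - #103 - #101: 16+5+12+26 = 59
Hub - #103 - #101 - #102 - #104: 21+26+21+5 = 73
Hub - #103 - #101 - #104 - #102: 21+26+16+5 = 68
… (10 more)
The minimum is 43.
One shortest path: Hub → #101 → #102 → #104 → #103.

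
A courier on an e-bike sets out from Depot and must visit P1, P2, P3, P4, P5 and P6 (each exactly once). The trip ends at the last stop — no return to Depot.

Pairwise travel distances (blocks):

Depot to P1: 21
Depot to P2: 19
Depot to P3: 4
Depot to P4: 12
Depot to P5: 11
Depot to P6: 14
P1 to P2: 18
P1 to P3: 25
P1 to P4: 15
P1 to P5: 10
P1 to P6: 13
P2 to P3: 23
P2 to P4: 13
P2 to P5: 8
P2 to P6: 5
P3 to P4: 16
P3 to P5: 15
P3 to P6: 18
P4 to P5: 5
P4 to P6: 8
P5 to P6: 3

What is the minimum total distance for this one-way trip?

There are 6! = 720 possible orderings.
Depot→P1→P2→P3→P4→P5→P6: 21+18+23+16+5+3 = 86
Depot→P1→P2→P3→P4→P6→P5: 21+18+23+16+8+3 = 89
Depot→P1→P2→P3→P5→P4→P6: 21+18+23+15+5+8 = 90
Depot→P1→P2→P3→P5→P6→P4: 21+18+23+15+3+8 = 88
Depot→P1→P2→P3→P6→P4→P5: 21+18+23+18+8+5 = 93
Depot→P1→P2→P3→P6→P5→P4: 21+18+23+18+3+5 = 88
Depot→P1→P2→P4→P3→P5→P6: 21+18+13+16+15+3 = 86
Depot→P1→P2→P4→P3→P6→P5: 21+18+13+16+18+3 = 89
… (712 more)
Depot→P3→P4→P2→P6→P5→P1: 4+16+13+5+3+10 = 51  ← best
The minimum is 51.
One shortest path: Depot → P3 → P4 → P2 → P6 → P5 → P1.

51 blocks — the minimum one-way total.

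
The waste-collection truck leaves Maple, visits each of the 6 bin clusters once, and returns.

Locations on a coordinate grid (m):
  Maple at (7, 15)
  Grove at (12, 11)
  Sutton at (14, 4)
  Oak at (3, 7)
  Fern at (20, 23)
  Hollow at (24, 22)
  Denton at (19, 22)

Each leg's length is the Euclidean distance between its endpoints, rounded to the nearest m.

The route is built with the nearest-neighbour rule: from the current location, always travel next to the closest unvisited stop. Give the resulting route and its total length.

At Maple the remaining stops are Grove 6, Oak 9, Sutton 13, Denton 14, Fern 15, Hollow 18; go to Grove.
At Grove the remaining stops are Sutton 7, Oak 10, Denton 13, Fern 14, Hollow 16; go to Sutton.
At Sutton the remaining stops are Oak 11, Denton 19, Fern 20, Hollow 21; go to Oak.
At Oak the remaining stops are Denton 22, Fern 23, Hollow 26; go to Denton.
At Denton the remaining stops are Fern 1, Hollow 5; go to Fern.
At Fern the remaining stops are Hollow 4; go to Hollow.
Return Hollow→Maple: 18.
Total = 6 + 7 + 11 + 22 + 1 + 4 + 18 = 69.

Total distance 69 m via the nearest-neighbour route Maple → Grove → Sutton → Oak → Denton → Fern → Hollow → Maple.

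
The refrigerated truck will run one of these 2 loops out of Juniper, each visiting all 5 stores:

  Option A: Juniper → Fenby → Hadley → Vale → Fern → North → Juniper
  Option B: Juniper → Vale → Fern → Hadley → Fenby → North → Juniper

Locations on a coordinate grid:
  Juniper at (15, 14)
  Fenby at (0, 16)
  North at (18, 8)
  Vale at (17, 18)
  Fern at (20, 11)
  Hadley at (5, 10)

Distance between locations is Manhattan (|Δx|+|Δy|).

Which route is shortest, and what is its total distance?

72 — Option A is the shortest.

Option A: 17 + 11 + 20 + 10 + 5 + 9 = 72
Option B: 6 + 10 + 16 + 11 + 26 + 9 = 78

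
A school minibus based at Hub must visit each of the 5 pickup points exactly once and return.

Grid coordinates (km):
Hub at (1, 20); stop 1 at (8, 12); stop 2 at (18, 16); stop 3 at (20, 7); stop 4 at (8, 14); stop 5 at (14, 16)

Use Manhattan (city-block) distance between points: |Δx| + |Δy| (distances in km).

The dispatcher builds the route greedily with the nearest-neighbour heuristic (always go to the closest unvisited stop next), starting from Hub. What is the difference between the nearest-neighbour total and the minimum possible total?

The nearest-neighbour route is 8 km longer than optimal.

Hub: stop 4=13, stop 1=15, stop 5=17, stop 2=21, stop 3=32 ⇒ stop 4
stop 4: stop 1=2, stop 5=8, stop 2=12, stop 3=19 ⇒ stop 1
stop 1: stop 5=10, stop 2=14, stop 3=17 ⇒ stop 5
stop 5: stop 2=4, stop 3=15 ⇒ stop 2
stop 2: stop 3=11 ⇒ stop 3
NN route Hub → stop 4 → stop 1 → stop 5 → stop 2 → stop 3 → Hub costs 72.
Optimal: Hub → stop 4 → stop 1 → stop 3 → stop 2 → stop 5 → Hub costs 64 (by enumerating all 60 distinct tours).
Excess = 72 − 64 = 8.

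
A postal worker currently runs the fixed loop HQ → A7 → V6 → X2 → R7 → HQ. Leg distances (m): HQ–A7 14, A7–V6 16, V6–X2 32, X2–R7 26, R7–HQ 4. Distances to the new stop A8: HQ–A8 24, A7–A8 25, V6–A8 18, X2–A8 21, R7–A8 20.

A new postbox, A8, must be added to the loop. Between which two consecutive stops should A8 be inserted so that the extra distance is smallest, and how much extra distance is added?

Minimum extra distance: 7 m, inserting A8 between V6 and X2.

Insertion cost between consecutive stops i–j is d(i,A8) + d(A8,j) − d(i,j):
  between HQ and A7: 24 + 25 − 14 = 35
  between A7 and V6: 25 + 18 − 16 = 27
  between V6 and X2: 18 + 21 − 32 = 7
  between X2 and R7: 21 + 20 − 26 = 15
  between R7 and HQ: 20 + 24 − 4 = 40
Cheapest insertion is between V6 and X2, adding 7.
New total = 92 + 7 = 99.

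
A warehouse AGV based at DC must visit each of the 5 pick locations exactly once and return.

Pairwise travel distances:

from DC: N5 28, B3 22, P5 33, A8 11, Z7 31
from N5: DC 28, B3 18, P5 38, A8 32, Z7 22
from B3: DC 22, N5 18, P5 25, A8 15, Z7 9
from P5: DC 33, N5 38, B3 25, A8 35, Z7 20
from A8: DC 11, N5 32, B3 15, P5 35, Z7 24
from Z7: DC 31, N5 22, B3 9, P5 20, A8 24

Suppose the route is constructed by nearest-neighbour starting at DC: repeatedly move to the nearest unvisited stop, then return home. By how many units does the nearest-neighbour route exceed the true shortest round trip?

2 longer than the optimal tour.

From DC: A8=11, B3=22, N5=28, Z7=31, P5=33 → choose A8 (11).
From A8: B3=15, Z7=24, N5=32, P5=35 → choose B3 (15).
From B3: Z7=9, N5=18, P5=25 → choose Z7 (9).
From Z7: P5=20, N5=22 → choose P5 (20).
From P5: N5=38 → choose N5 (38).
NN route DC → A8 → B3 → Z7 → P5 → N5 → DC costs 121.
Optimal: DC → P5 → Z7 → N5 → B3 → A8 → DC costs 119 (by enumerating all 60 distinct tours).
Excess = 121 − 119 = 2.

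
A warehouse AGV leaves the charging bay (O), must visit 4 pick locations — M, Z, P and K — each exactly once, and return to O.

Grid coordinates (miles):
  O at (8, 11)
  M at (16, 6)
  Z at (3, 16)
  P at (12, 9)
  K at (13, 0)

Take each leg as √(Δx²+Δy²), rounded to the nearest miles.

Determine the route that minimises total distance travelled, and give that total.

O→M→Z→P→K→O: 9+16+11+9+12 = 57
O→M→Z→K→P→O: 9+16+19+9+4 = 57
O→M→P→Z→K→O: 9+5+11+19+12 = 56
O→M→P→K→Z→O: 9+5+9+19+7 = 49
O→M→K→Z→P→O: 9+7+19+11+4 = 50
O→M→K→P→Z→O: 9+7+9+11+7 = 43
O→Z→M→P→K→O: 7+16+5+9+12 = 49
O→Z→M→K→P→O: 7+16+7+9+4 = 43
O→Z→P→M→K→O: 7+11+5+7+12 = 42
O→Z→K→M→P→O: 7+19+7+5+4 = 42
O→P→M→Z→K→O: 4+5+16+19+12 = 56
O→P→Z→M→K→O: 4+11+16+7+12 = 50
The minimum is 42.
One optimal route: O → Z → P → M → K → O (or its reverse).

Minimum total distance: 42 miles.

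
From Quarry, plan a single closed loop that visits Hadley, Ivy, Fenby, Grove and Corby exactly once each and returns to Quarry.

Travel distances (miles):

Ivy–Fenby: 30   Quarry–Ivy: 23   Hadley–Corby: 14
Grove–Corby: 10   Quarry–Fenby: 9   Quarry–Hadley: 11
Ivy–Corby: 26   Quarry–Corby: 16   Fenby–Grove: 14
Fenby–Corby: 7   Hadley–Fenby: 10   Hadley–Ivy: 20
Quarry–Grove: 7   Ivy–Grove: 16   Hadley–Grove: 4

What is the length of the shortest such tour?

There are 60 distinct closed tours to check (reversals are equivalent).
Quarry-Hadley-Ivy-Fenby-Grove-Corby-Quarry: 11+20+30+14+10+16 = 101
Quarry-Hadley-Ivy-Fenby-Corby-Grove-Quarry: 11+20+30+7+10+7 = 85
Quarry-Hadley-Ivy-Grove-Fenby-Corby-Quarry: 11+20+16+14+7+16 = 84
Quarry-Hadley-Ivy-Grove-Corby-Fenby-Quarry: 11+20+16+10+7+9 = 73
Quarry-Hadley-Ivy-Corby-Fenby-Grove-Quarry: 11+20+26+7+14+7 = 85
Quarry-Hadley-Ivy-Corby-Grove-Fenby-Quarry: 11+20+26+10+14+9 = 90
Quarry-Hadley-Fenby-Ivy-Grove-Corby-Quarry: 11+10+30+16+10+16 = 93
Quarry-Hadley-Fenby-Ivy-Corby-Grove-Quarry: 11+10+30+26+10+7 = 94
Quarry-Hadley-Fenby-Grove-Ivy-Corby-Quarry: 11+10+14+16+26+16 = 93
Quarry-Hadley-Fenby-Grove-Corby-Ivy-Quarry: 11+10+14+10+26+23 = 94
Quarry-Hadley-Fenby-Corby-Ivy-Grove-Quarry: 11+10+7+26+16+7 = 77
Quarry-Hadley-Fenby-Corby-Grove-Ivy-Quarry: 11+10+7+10+16+23 = 77
Quarry-Hadley-Grove-Ivy-Fenby-Corby-Quarry: 11+4+16+30+7+16 = 84
Quarry-Hadley-Grove-Ivy-Corby-Fenby-Quarry: 11+4+16+26+7+9 = 73
… (46 more)
The minimum is 73.
One optimal route: Quarry → Hadley → Ivy → Grove → Corby → Fenby → Quarry (or its reverse).

73 miles — the shortest possible round trip.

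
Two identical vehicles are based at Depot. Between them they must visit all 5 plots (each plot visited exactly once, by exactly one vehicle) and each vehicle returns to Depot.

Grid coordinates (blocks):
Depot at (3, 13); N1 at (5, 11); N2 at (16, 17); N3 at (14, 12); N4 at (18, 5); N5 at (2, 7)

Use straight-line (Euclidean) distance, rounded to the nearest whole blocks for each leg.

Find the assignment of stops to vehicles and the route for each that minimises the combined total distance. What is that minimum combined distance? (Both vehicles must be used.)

Try each way of splitting the stops between the two vehicles (each non-empty) and, for each split, find the best tour for each vehicle:
  {N1} + {N2, N3, N4, N5}: 6 + 49 = 55
  {N2} + {N1, N3, N4, N5}: 28 + 42 = 70
  {N1, N2} + {N3, N4, N5}: 30 + 41 = 71
  {N3} + {N1, N2, N4, N5}: 22 + 50 = 72
  {N1, N3} + {N2, N4, N5}: 23 + 48 = 71
  {N2, N3} + {N1, N4, N5}: 30 + 39 = 69
  … (15 splits in total)
Best: vehicle 1 Depot → N1 → Depot = 6; vehicle 2 Depot → N2 → N3 → N4 → N5 → Depot = 49; combined 55.

Minimum combined distance: 55 blocks.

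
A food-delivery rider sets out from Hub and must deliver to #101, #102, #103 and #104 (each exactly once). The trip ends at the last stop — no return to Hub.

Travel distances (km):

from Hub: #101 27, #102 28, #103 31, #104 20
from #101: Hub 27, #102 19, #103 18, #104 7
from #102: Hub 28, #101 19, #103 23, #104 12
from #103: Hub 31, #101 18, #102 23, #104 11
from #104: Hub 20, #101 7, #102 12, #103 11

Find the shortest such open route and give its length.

There are 4! = 24 possible orderings.
Hub → #101 → #102 → #103 → #104: 27+19+23+11 = 80
Hub → #101 → #102 → #104 → #103: 27+19+12+11 = 69
Hub → #101 → #103 → #102 → #104: 27+18+23+12 = 80
Hub → #101 → #103 → #104 → #102: 27+18+11+12 = 68
Hub → #101 → #104 → #102 → #103: 27+7+12+23 = 69
Hub → #101 → #104 → #103 → #102: 27+7+11+23 = 68
Hub → #102 → #101 → #103 → #104: 28+19+18+11 = 76
Hub → #102 → #101 → #104 → #103: 28+19+7+11 = 65
Hub → #102 → #103 → #101 → #104: 28+23+18+7 = 76
Hub → #102 → #103 → #104 → #101: 28+23+11+7 = 69
Hub → #102 → #104 → #101 → #103: 28+12+7+18 = 65
Hub → #102 → #104 → #103 → #101: 28+12+11+18 = 69
Hub → #103 → #101 → #102 → #104: 31+18+19+12 = 80
Hub → #103 → #101 → #104 → #102: 31+18+7+12 = 68
… (10 more)
The minimum is 65.
One shortest path: Hub → #102 → #101 → #104 → #103.

Minimum one-way distance = 65 km.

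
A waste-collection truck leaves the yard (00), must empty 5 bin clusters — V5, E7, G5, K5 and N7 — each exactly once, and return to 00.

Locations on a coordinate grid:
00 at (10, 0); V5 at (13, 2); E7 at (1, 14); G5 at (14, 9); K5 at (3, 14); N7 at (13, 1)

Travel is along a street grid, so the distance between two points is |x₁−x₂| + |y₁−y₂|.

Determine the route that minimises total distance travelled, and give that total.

54 — the shortest possible round trip.

00 → V5 → E7 → G5 → K5 → N7 → 00: 5+24+18+16+23+4 = 90
00 → V5 → E7 → G5 → N7 → K5 → 00: 5+24+18+9+23+21 = 100
00 → V5 → E7 → K5 → G5 → N7 → 00: 5+24+2+16+9+4 = 60
00 → V5 → E7 → K5 → N7 → G5 → 00: 5+24+2+23+9+13 = 76
00 → V5 → E7 → N7 → G5 → K5 → 00: 5+24+25+9+16+21 = 100
00 → V5 → E7 → N7 → K5 → G5 → 00: 5+24+25+23+16+13 = 106
00 → V5 → G5 → E7 → K5 → N7 → 00: 5+8+18+2+23+4 = 60
00 → V5 → G5 → E7 → N7 → K5 → 00: 5+8+18+25+23+21 = 100
00 → V5 → G5 → K5 → E7 → N7 → 00: 5+8+16+2+25+4 = 60
00 → V5 → G5 → K5 → N7 → E7 → 00: 5+8+16+23+25+23 = 100
00 → V5 → G5 → N7 → E7 → K5 → 00: 5+8+9+25+2+21 = 70
00 → V5 → G5 → N7 → K5 → E7 → 00: 5+8+9+23+2+23 = 70
00 → V5 → K5 → E7 → G5 → N7 → 00: 5+22+2+18+9+4 = 60
00 → V5 → K5 → E7 → N7 → G5 → 00: 5+22+2+25+9+13 = 76
… (46 more)
00 → E7 → K5 → G5 → V5 → N7 → 00: 23+2+16+8+1+4 = 54  ← best
The minimum is 54.
One optimal route: 00 → E7 → K5 → G5 → V5 → N7 → 00 (or its reverse).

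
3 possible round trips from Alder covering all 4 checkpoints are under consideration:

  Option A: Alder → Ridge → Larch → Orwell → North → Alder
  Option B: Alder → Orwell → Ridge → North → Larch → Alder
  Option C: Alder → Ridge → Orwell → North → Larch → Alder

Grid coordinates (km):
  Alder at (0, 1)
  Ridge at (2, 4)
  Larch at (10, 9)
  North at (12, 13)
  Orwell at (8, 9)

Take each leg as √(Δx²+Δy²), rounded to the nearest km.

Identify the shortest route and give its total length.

Option A: 4 + 9 + 2 + 6 + 17 = 38
Option B: 11 + 8 + 13 + 4 + 13 = 49
Option C: 4 + 8 + 6 + 4 + 13 = 35

Shortest is Option C, total 35 km.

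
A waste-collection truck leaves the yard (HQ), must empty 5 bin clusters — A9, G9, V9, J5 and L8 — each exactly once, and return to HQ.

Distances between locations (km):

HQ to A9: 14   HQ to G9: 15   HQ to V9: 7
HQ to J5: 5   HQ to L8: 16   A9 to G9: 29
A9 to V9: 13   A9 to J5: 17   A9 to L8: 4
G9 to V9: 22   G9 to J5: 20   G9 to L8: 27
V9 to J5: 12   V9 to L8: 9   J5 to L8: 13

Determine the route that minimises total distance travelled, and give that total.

HQ → A9 → G9 → V9 → J5 → L8 → HQ: 14+29+22+12+13+16 = 106
HQ → A9 → G9 → V9 → L8 → J5 → HQ: 14+29+22+9+13+5 = 92
HQ → A9 → G9 → J5 → V9 → L8 → HQ: 14+29+20+12+9+16 = 100
HQ → A9 → G9 → J5 → L8 → V9 → HQ: 14+29+20+13+9+7 = 92
HQ → A9 → G9 → L8 → V9 → J5 → HQ: 14+29+27+9+12+5 = 96
HQ → A9 → G9 → L8 → J5 → V9 → HQ: 14+29+27+13+12+7 = 102
HQ → A9 → V9 → G9 → J5 → L8 → HQ: 14+13+22+20+13+16 = 98
HQ → A9 → V9 → G9 → L8 → J5 → HQ: 14+13+22+27+13+5 = 94
HQ → A9 → V9 → J5 → G9 → L8 → HQ: 14+13+12+20+27+16 = 102
HQ → A9 → V9 → J5 → L8 → G9 → HQ: 14+13+12+13+27+15 = 94
HQ → A9 → V9 → L8 → G9 → J5 → HQ: 14+13+9+27+20+5 = 88
HQ → A9 → V9 → L8 → J5 → G9 → HQ: 14+13+9+13+20+15 = 84
HQ → A9 → J5 → G9 → V9 → L8 → HQ: 14+17+20+22+9+16 = 98
HQ → A9 → J5 → G9 → L8 → V9 → HQ: 14+17+20+27+9+7 = 94
… (46 more)
HQ → G9 → V9 → A9 → L8 → J5 → HQ: 15+22+13+4+13+5 = 72  ← best
The minimum is 72.
One optimal route: HQ → G9 → V9 → A9 → L8 → J5 → HQ (or its reverse).

Shortest round trip = 72 km.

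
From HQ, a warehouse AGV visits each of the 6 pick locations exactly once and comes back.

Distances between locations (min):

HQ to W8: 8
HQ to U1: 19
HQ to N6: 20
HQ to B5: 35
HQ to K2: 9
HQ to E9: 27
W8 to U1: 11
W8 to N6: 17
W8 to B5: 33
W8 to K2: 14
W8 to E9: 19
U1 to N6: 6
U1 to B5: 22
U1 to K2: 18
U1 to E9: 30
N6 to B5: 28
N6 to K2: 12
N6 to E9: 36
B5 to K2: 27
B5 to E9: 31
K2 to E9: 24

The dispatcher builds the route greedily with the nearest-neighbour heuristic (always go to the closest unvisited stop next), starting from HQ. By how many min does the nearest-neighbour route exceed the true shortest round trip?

From HQ: W8=8, K2=9, U1=19, N6=20, E9=27, B5=35 → choose W8 (8).
From W8: U1=11, K2=14, N6=17, E9=19, B5=33 → choose U1 (11).
From U1: N6=6, K2=18, B5=22, E9=30 → choose N6 (6).
From N6: K2=12, B5=28, E9=36 → choose K2 (12).
From K2: E9=24, B5=27 → choose E9 (24).
From E9: B5=31 → choose B5 (31).
NN route HQ → W8 → U1 → N6 → K2 → E9 → B5 → HQ costs 127.
Optimal: HQ → W8 → E9 → B5 → U1 → N6 → K2 → HQ costs 107 (by enumerating all 360 distinct tours).
Excess = 127 − 107 = 20.

The nearest-neighbour route is 20 min longer than optimal.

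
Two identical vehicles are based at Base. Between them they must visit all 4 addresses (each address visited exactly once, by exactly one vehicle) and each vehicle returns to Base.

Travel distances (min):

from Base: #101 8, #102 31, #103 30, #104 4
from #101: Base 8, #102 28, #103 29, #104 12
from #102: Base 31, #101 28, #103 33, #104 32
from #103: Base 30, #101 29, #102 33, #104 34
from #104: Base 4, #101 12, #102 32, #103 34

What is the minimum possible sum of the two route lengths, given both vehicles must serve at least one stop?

Minimum combined distance: 107 min.

Try each way of splitting the stops between the two vehicles (each non-empty) and, for each split, find the best tour for each vehicle:
  {#101} + {#102, #103, #104}: 16 + 99 = 115
  {#102} + {#101, #103, #104}: 62 + 75 = 137
  {#101, #102} + {#103, #104}: 67 + 68 = 135
  {#103} + {#101, #102, #104}: 60 + 72 = 132
  {#101, #103} + {#102, #104}: 67 + 67 = 134
  {#102, #103} + {#101, #104}: 94 + 24 = 118
  … (7 splits in total)
  {#101, #102, #103} + {#104}: 99 + 8 = 107  ← best
Best: vehicle 1 Base → #101 → #102 → #103 → Base = 99; vehicle 2 Base → #104 → Base = 8; combined 107.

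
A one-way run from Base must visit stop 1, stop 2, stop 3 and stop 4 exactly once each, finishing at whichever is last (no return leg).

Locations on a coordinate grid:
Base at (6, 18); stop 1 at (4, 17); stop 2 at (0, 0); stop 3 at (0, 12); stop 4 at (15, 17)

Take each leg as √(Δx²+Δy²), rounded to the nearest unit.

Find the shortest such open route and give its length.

38 — the minimum one-way total.

There are 4! = 24 possible orderings.
Base - stop 1 - stop 2 - stop 3 - stop 4: 2+17+12+16 = 47
Base - stop 1 - stop 2 - stop 4 - stop 3: 2+17+23+16 = 58
Base - stop 1 - stop 3 - stop 2 - stop 4: 2+6+12+23 = 43
Base - stop 1 - stop 3 - stop 4 - stop 2: 2+6+16+23 = 47
Base - stop 1 - stop 4 - stop 2 - stop 3: 2+11+23+12 = 48
Base - stop 1 - stop 4 - stop 3 - stop 2: 2+11+16+12 = 41
Base - stop 2 - stop 1 - stop 3 - stop 4: 19+17+6+16 = 58
Base - stop 2 - stop 1 - stop 4 - stop 3: 19+17+11+16 = 63
Base - stop 2 - stop 3 - stop 1 - stop 4: 19+12+6+11 = 48
Base - stop 2 - stop 3 - stop 4 - stop 1: 19+12+16+11 = 58
Base - stop 2 - stop 4 - stop 1 - stop 3: 19+23+11+6 = 59
Base - stop 2 - stop 4 - stop 3 - stop 1: 19+23+16+6 = 64
Base - stop 3 - stop 1 - stop 2 - stop 4: 8+6+17+23 = 54
Base - stop 3 - stop 1 - stop 4 - stop 2: 8+6+11+23 = 48
… (10 more)
Base - stop 4 - stop 1 - stop 3 - stop 2: 9+11+6+12 = 38  ← best
The minimum is 38.
One shortest path: Base → stop 4 → stop 1 → stop 3 → stop 2.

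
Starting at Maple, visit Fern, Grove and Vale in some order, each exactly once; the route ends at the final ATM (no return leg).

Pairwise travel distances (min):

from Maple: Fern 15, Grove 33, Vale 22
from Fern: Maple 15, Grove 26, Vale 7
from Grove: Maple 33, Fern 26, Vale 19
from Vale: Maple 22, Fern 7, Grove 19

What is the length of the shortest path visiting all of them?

There are 3! = 6 possible orderings.
Maple→Fern→Grove→Vale: 15+26+19 = 60
Maple→Fern→Vale→Grove: 15+7+19 = 41
Maple→Grove→Fern→Vale: 33+26+7 = 66
Maple→Grove→Vale→Fern: 33+19+7 = 59
Maple→Vale→Fern→Grove: 22+7+26 = 55
Maple→Vale→Grove→Fern: 22+19+26 = 67
The minimum is 41.
One shortest path: Maple → Fern → Vale → Grove.

Shortest open route: 41 min.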